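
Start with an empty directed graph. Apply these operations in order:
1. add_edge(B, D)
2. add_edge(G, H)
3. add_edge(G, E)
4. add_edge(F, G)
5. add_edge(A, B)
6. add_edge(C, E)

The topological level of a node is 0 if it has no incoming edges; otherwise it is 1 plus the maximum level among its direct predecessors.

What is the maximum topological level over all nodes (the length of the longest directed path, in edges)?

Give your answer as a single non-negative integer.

Answer: 2

Derivation:
Op 1: add_edge(B, D). Edges now: 1
Op 2: add_edge(G, H). Edges now: 2
Op 3: add_edge(G, E). Edges now: 3
Op 4: add_edge(F, G). Edges now: 4
Op 5: add_edge(A, B). Edges now: 5
Op 6: add_edge(C, E). Edges now: 6
Compute levels (Kahn BFS):
  sources (in-degree 0): A, C, F
  process A: level=0
    A->B: in-degree(B)=0, level(B)=1, enqueue
  process C: level=0
    C->E: in-degree(E)=1, level(E)>=1
  process F: level=0
    F->G: in-degree(G)=0, level(G)=1, enqueue
  process B: level=1
    B->D: in-degree(D)=0, level(D)=2, enqueue
  process G: level=1
    G->E: in-degree(E)=0, level(E)=2, enqueue
    G->H: in-degree(H)=0, level(H)=2, enqueue
  process D: level=2
  process E: level=2
  process H: level=2
All levels: A:0, B:1, C:0, D:2, E:2, F:0, G:1, H:2
max level = 2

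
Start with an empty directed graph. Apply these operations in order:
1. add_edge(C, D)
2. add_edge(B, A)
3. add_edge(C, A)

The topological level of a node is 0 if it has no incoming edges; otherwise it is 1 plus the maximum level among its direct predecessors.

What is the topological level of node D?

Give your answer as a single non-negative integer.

Answer: 1

Derivation:
Op 1: add_edge(C, D). Edges now: 1
Op 2: add_edge(B, A). Edges now: 2
Op 3: add_edge(C, A). Edges now: 3
Compute levels (Kahn BFS):
  sources (in-degree 0): B, C
  process B: level=0
    B->A: in-degree(A)=1, level(A)>=1
  process C: level=0
    C->A: in-degree(A)=0, level(A)=1, enqueue
    C->D: in-degree(D)=0, level(D)=1, enqueue
  process A: level=1
  process D: level=1
All levels: A:1, B:0, C:0, D:1
level(D) = 1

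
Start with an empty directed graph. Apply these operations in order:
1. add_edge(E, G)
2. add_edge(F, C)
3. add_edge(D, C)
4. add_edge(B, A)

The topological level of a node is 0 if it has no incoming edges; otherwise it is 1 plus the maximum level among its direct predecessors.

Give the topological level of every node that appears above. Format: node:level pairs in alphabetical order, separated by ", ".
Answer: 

Op 1: add_edge(E, G). Edges now: 1
Op 2: add_edge(F, C). Edges now: 2
Op 3: add_edge(D, C). Edges now: 3
Op 4: add_edge(B, A). Edges now: 4
Compute levels (Kahn BFS):
  sources (in-degree 0): B, D, E, F
  process B: level=0
    B->A: in-degree(A)=0, level(A)=1, enqueue
  process D: level=0
    D->C: in-degree(C)=1, level(C)>=1
  process E: level=0
    E->G: in-degree(G)=0, level(G)=1, enqueue
  process F: level=0
    F->C: in-degree(C)=0, level(C)=1, enqueue
  process A: level=1
  process G: level=1
  process C: level=1
All levels: A:1, B:0, C:1, D:0, E:0, F:0, G:1

Answer: A:1, B:0, C:1, D:0, E:0, F:0, G:1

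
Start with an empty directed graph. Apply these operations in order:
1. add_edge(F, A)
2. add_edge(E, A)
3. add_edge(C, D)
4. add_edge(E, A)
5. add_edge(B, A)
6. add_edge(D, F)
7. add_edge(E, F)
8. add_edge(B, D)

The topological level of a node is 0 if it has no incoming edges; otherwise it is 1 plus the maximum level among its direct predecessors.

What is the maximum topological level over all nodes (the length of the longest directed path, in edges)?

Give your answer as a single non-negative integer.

Answer: 3

Derivation:
Op 1: add_edge(F, A). Edges now: 1
Op 2: add_edge(E, A). Edges now: 2
Op 3: add_edge(C, D). Edges now: 3
Op 4: add_edge(E, A) (duplicate, no change). Edges now: 3
Op 5: add_edge(B, A). Edges now: 4
Op 6: add_edge(D, F). Edges now: 5
Op 7: add_edge(E, F). Edges now: 6
Op 8: add_edge(B, D). Edges now: 7
Compute levels (Kahn BFS):
  sources (in-degree 0): B, C, E
  process B: level=0
    B->A: in-degree(A)=2, level(A)>=1
    B->D: in-degree(D)=1, level(D)>=1
  process C: level=0
    C->D: in-degree(D)=0, level(D)=1, enqueue
  process E: level=0
    E->A: in-degree(A)=1, level(A)>=1
    E->F: in-degree(F)=1, level(F)>=1
  process D: level=1
    D->F: in-degree(F)=0, level(F)=2, enqueue
  process F: level=2
    F->A: in-degree(A)=0, level(A)=3, enqueue
  process A: level=3
All levels: A:3, B:0, C:0, D:1, E:0, F:2
max level = 3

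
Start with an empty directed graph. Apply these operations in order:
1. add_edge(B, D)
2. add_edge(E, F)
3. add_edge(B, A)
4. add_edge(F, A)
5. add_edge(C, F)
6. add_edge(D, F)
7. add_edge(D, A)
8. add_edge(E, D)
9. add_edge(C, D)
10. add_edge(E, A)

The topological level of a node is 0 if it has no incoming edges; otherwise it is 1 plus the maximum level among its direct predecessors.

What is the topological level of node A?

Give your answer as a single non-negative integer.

Answer: 3

Derivation:
Op 1: add_edge(B, D). Edges now: 1
Op 2: add_edge(E, F). Edges now: 2
Op 3: add_edge(B, A). Edges now: 3
Op 4: add_edge(F, A). Edges now: 4
Op 5: add_edge(C, F). Edges now: 5
Op 6: add_edge(D, F). Edges now: 6
Op 7: add_edge(D, A). Edges now: 7
Op 8: add_edge(E, D). Edges now: 8
Op 9: add_edge(C, D). Edges now: 9
Op 10: add_edge(E, A). Edges now: 10
Compute levels (Kahn BFS):
  sources (in-degree 0): B, C, E
  process B: level=0
    B->A: in-degree(A)=3, level(A)>=1
    B->D: in-degree(D)=2, level(D)>=1
  process C: level=0
    C->D: in-degree(D)=1, level(D)>=1
    C->F: in-degree(F)=2, level(F)>=1
  process E: level=0
    E->A: in-degree(A)=2, level(A)>=1
    E->D: in-degree(D)=0, level(D)=1, enqueue
    E->F: in-degree(F)=1, level(F)>=1
  process D: level=1
    D->A: in-degree(A)=1, level(A)>=2
    D->F: in-degree(F)=0, level(F)=2, enqueue
  process F: level=2
    F->A: in-degree(A)=0, level(A)=3, enqueue
  process A: level=3
All levels: A:3, B:0, C:0, D:1, E:0, F:2
level(A) = 3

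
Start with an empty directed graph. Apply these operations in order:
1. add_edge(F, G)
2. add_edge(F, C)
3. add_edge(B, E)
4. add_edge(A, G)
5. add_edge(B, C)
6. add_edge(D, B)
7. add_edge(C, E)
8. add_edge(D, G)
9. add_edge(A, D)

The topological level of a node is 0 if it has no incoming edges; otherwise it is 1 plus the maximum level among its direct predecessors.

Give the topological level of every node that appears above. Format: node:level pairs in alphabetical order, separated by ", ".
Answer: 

Answer: A:0, B:2, C:3, D:1, E:4, F:0, G:2

Derivation:
Op 1: add_edge(F, G). Edges now: 1
Op 2: add_edge(F, C). Edges now: 2
Op 3: add_edge(B, E). Edges now: 3
Op 4: add_edge(A, G). Edges now: 4
Op 5: add_edge(B, C). Edges now: 5
Op 6: add_edge(D, B). Edges now: 6
Op 7: add_edge(C, E). Edges now: 7
Op 8: add_edge(D, G). Edges now: 8
Op 9: add_edge(A, D). Edges now: 9
Compute levels (Kahn BFS):
  sources (in-degree 0): A, F
  process A: level=0
    A->D: in-degree(D)=0, level(D)=1, enqueue
    A->G: in-degree(G)=2, level(G)>=1
  process F: level=0
    F->C: in-degree(C)=1, level(C)>=1
    F->G: in-degree(G)=1, level(G)>=1
  process D: level=1
    D->B: in-degree(B)=0, level(B)=2, enqueue
    D->G: in-degree(G)=0, level(G)=2, enqueue
  process B: level=2
    B->C: in-degree(C)=0, level(C)=3, enqueue
    B->E: in-degree(E)=1, level(E)>=3
  process G: level=2
  process C: level=3
    C->E: in-degree(E)=0, level(E)=4, enqueue
  process E: level=4
All levels: A:0, B:2, C:3, D:1, E:4, F:0, G:2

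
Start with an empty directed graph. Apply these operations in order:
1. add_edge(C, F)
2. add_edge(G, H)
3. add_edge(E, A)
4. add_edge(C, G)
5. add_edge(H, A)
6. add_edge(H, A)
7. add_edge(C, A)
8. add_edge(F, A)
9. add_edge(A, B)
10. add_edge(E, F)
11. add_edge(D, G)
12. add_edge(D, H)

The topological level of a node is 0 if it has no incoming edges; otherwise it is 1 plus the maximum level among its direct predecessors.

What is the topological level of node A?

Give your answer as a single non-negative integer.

Answer: 3

Derivation:
Op 1: add_edge(C, F). Edges now: 1
Op 2: add_edge(G, H). Edges now: 2
Op 3: add_edge(E, A). Edges now: 3
Op 4: add_edge(C, G). Edges now: 4
Op 5: add_edge(H, A). Edges now: 5
Op 6: add_edge(H, A) (duplicate, no change). Edges now: 5
Op 7: add_edge(C, A). Edges now: 6
Op 8: add_edge(F, A). Edges now: 7
Op 9: add_edge(A, B). Edges now: 8
Op 10: add_edge(E, F). Edges now: 9
Op 11: add_edge(D, G). Edges now: 10
Op 12: add_edge(D, H). Edges now: 11
Compute levels (Kahn BFS):
  sources (in-degree 0): C, D, E
  process C: level=0
    C->A: in-degree(A)=3, level(A)>=1
    C->F: in-degree(F)=1, level(F)>=1
    C->G: in-degree(G)=1, level(G)>=1
  process D: level=0
    D->G: in-degree(G)=0, level(G)=1, enqueue
    D->H: in-degree(H)=1, level(H)>=1
  process E: level=0
    E->A: in-degree(A)=2, level(A)>=1
    E->F: in-degree(F)=0, level(F)=1, enqueue
  process G: level=1
    G->H: in-degree(H)=0, level(H)=2, enqueue
  process F: level=1
    F->A: in-degree(A)=1, level(A)>=2
  process H: level=2
    H->A: in-degree(A)=0, level(A)=3, enqueue
  process A: level=3
    A->B: in-degree(B)=0, level(B)=4, enqueue
  process B: level=4
All levels: A:3, B:4, C:0, D:0, E:0, F:1, G:1, H:2
level(A) = 3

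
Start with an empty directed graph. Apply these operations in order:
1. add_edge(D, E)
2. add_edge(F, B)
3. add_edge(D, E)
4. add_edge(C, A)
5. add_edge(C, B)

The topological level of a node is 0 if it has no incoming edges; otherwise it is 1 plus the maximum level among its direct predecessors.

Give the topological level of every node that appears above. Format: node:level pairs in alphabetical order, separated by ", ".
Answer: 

Answer: A:1, B:1, C:0, D:0, E:1, F:0

Derivation:
Op 1: add_edge(D, E). Edges now: 1
Op 2: add_edge(F, B). Edges now: 2
Op 3: add_edge(D, E) (duplicate, no change). Edges now: 2
Op 4: add_edge(C, A). Edges now: 3
Op 5: add_edge(C, B). Edges now: 4
Compute levels (Kahn BFS):
  sources (in-degree 0): C, D, F
  process C: level=0
    C->A: in-degree(A)=0, level(A)=1, enqueue
    C->B: in-degree(B)=1, level(B)>=1
  process D: level=0
    D->E: in-degree(E)=0, level(E)=1, enqueue
  process F: level=0
    F->B: in-degree(B)=0, level(B)=1, enqueue
  process A: level=1
  process E: level=1
  process B: level=1
All levels: A:1, B:1, C:0, D:0, E:1, F:0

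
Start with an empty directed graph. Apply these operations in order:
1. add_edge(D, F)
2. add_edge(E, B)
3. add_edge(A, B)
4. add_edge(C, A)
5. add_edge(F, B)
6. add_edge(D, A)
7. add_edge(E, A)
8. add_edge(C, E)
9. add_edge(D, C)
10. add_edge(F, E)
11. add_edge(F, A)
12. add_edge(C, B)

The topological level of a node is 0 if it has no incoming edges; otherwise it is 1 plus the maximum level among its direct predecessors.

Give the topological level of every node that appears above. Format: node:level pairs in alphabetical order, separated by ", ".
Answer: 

Op 1: add_edge(D, F). Edges now: 1
Op 2: add_edge(E, B). Edges now: 2
Op 3: add_edge(A, B). Edges now: 3
Op 4: add_edge(C, A). Edges now: 4
Op 5: add_edge(F, B). Edges now: 5
Op 6: add_edge(D, A). Edges now: 6
Op 7: add_edge(E, A). Edges now: 7
Op 8: add_edge(C, E). Edges now: 8
Op 9: add_edge(D, C). Edges now: 9
Op 10: add_edge(F, E). Edges now: 10
Op 11: add_edge(F, A). Edges now: 11
Op 12: add_edge(C, B). Edges now: 12
Compute levels (Kahn BFS):
  sources (in-degree 0): D
  process D: level=0
    D->A: in-degree(A)=3, level(A)>=1
    D->C: in-degree(C)=0, level(C)=1, enqueue
    D->F: in-degree(F)=0, level(F)=1, enqueue
  process C: level=1
    C->A: in-degree(A)=2, level(A)>=2
    C->B: in-degree(B)=3, level(B)>=2
    C->E: in-degree(E)=1, level(E)>=2
  process F: level=1
    F->A: in-degree(A)=1, level(A)>=2
    F->B: in-degree(B)=2, level(B)>=2
    F->E: in-degree(E)=0, level(E)=2, enqueue
  process E: level=2
    E->A: in-degree(A)=0, level(A)=3, enqueue
    E->B: in-degree(B)=1, level(B)>=3
  process A: level=3
    A->B: in-degree(B)=0, level(B)=4, enqueue
  process B: level=4
All levels: A:3, B:4, C:1, D:0, E:2, F:1

Answer: A:3, B:4, C:1, D:0, E:2, F:1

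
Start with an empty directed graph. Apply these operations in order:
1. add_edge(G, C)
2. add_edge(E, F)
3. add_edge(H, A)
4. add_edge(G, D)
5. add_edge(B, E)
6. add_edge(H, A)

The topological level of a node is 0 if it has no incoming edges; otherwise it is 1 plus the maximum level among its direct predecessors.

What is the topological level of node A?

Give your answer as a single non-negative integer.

Op 1: add_edge(G, C). Edges now: 1
Op 2: add_edge(E, F). Edges now: 2
Op 3: add_edge(H, A). Edges now: 3
Op 4: add_edge(G, D). Edges now: 4
Op 5: add_edge(B, E). Edges now: 5
Op 6: add_edge(H, A) (duplicate, no change). Edges now: 5
Compute levels (Kahn BFS):
  sources (in-degree 0): B, G, H
  process B: level=0
    B->E: in-degree(E)=0, level(E)=1, enqueue
  process G: level=0
    G->C: in-degree(C)=0, level(C)=1, enqueue
    G->D: in-degree(D)=0, level(D)=1, enqueue
  process H: level=0
    H->A: in-degree(A)=0, level(A)=1, enqueue
  process E: level=1
    E->F: in-degree(F)=0, level(F)=2, enqueue
  process C: level=1
  process D: level=1
  process A: level=1
  process F: level=2
All levels: A:1, B:0, C:1, D:1, E:1, F:2, G:0, H:0
level(A) = 1

Answer: 1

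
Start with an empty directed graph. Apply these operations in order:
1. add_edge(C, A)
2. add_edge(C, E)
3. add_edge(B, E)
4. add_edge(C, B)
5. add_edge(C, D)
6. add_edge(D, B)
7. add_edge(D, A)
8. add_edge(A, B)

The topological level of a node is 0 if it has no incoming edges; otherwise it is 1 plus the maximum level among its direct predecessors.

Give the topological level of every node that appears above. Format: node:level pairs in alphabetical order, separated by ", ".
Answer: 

Answer: A:2, B:3, C:0, D:1, E:4

Derivation:
Op 1: add_edge(C, A). Edges now: 1
Op 2: add_edge(C, E). Edges now: 2
Op 3: add_edge(B, E). Edges now: 3
Op 4: add_edge(C, B). Edges now: 4
Op 5: add_edge(C, D). Edges now: 5
Op 6: add_edge(D, B). Edges now: 6
Op 7: add_edge(D, A). Edges now: 7
Op 8: add_edge(A, B). Edges now: 8
Compute levels (Kahn BFS):
  sources (in-degree 0): C
  process C: level=0
    C->A: in-degree(A)=1, level(A)>=1
    C->B: in-degree(B)=2, level(B)>=1
    C->D: in-degree(D)=0, level(D)=1, enqueue
    C->E: in-degree(E)=1, level(E)>=1
  process D: level=1
    D->A: in-degree(A)=0, level(A)=2, enqueue
    D->B: in-degree(B)=1, level(B)>=2
  process A: level=2
    A->B: in-degree(B)=0, level(B)=3, enqueue
  process B: level=3
    B->E: in-degree(E)=0, level(E)=4, enqueue
  process E: level=4
All levels: A:2, B:3, C:0, D:1, E:4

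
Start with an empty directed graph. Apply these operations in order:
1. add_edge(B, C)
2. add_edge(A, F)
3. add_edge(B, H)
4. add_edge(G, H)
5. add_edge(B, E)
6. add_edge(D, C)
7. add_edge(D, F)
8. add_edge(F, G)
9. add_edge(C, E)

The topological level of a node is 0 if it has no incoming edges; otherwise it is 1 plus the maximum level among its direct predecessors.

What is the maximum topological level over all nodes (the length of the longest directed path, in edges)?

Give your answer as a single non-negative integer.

Op 1: add_edge(B, C). Edges now: 1
Op 2: add_edge(A, F). Edges now: 2
Op 3: add_edge(B, H). Edges now: 3
Op 4: add_edge(G, H). Edges now: 4
Op 5: add_edge(B, E). Edges now: 5
Op 6: add_edge(D, C). Edges now: 6
Op 7: add_edge(D, F). Edges now: 7
Op 8: add_edge(F, G). Edges now: 8
Op 9: add_edge(C, E). Edges now: 9
Compute levels (Kahn BFS):
  sources (in-degree 0): A, B, D
  process A: level=0
    A->F: in-degree(F)=1, level(F)>=1
  process B: level=0
    B->C: in-degree(C)=1, level(C)>=1
    B->E: in-degree(E)=1, level(E)>=1
    B->H: in-degree(H)=1, level(H)>=1
  process D: level=0
    D->C: in-degree(C)=0, level(C)=1, enqueue
    D->F: in-degree(F)=0, level(F)=1, enqueue
  process C: level=1
    C->E: in-degree(E)=0, level(E)=2, enqueue
  process F: level=1
    F->G: in-degree(G)=0, level(G)=2, enqueue
  process E: level=2
  process G: level=2
    G->H: in-degree(H)=0, level(H)=3, enqueue
  process H: level=3
All levels: A:0, B:0, C:1, D:0, E:2, F:1, G:2, H:3
max level = 3

Answer: 3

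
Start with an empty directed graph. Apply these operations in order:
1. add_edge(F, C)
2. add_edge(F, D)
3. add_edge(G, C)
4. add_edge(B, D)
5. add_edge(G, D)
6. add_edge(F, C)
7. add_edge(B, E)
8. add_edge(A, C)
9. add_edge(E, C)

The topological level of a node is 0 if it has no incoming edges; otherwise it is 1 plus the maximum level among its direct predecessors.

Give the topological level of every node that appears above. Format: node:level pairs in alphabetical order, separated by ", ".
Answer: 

Op 1: add_edge(F, C). Edges now: 1
Op 2: add_edge(F, D). Edges now: 2
Op 3: add_edge(G, C). Edges now: 3
Op 4: add_edge(B, D). Edges now: 4
Op 5: add_edge(G, D). Edges now: 5
Op 6: add_edge(F, C) (duplicate, no change). Edges now: 5
Op 7: add_edge(B, E). Edges now: 6
Op 8: add_edge(A, C). Edges now: 7
Op 9: add_edge(E, C). Edges now: 8
Compute levels (Kahn BFS):
  sources (in-degree 0): A, B, F, G
  process A: level=0
    A->C: in-degree(C)=3, level(C)>=1
  process B: level=0
    B->D: in-degree(D)=2, level(D)>=1
    B->E: in-degree(E)=0, level(E)=1, enqueue
  process F: level=0
    F->C: in-degree(C)=2, level(C)>=1
    F->D: in-degree(D)=1, level(D)>=1
  process G: level=0
    G->C: in-degree(C)=1, level(C)>=1
    G->D: in-degree(D)=0, level(D)=1, enqueue
  process E: level=1
    E->C: in-degree(C)=0, level(C)=2, enqueue
  process D: level=1
  process C: level=2
All levels: A:0, B:0, C:2, D:1, E:1, F:0, G:0

Answer: A:0, B:0, C:2, D:1, E:1, F:0, G:0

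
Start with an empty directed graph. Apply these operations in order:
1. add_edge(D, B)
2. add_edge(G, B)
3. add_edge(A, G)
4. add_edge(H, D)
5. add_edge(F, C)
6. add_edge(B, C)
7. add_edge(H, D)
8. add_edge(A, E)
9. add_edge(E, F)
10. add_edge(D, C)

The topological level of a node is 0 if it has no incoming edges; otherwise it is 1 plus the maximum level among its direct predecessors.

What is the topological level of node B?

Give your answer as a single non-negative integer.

Op 1: add_edge(D, B). Edges now: 1
Op 2: add_edge(G, B). Edges now: 2
Op 3: add_edge(A, G). Edges now: 3
Op 4: add_edge(H, D). Edges now: 4
Op 5: add_edge(F, C). Edges now: 5
Op 6: add_edge(B, C). Edges now: 6
Op 7: add_edge(H, D) (duplicate, no change). Edges now: 6
Op 8: add_edge(A, E). Edges now: 7
Op 9: add_edge(E, F). Edges now: 8
Op 10: add_edge(D, C). Edges now: 9
Compute levels (Kahn BFS):
  sources (in-degree 0): A, H
  process A: level=0
    A->E: in-degree(E)=0, level(E)=1, enqueue
    A->G: in-degree(G)=0, level(G)=1, enqueue
  process H: level=0
    H->D: in-degree(D)=0, level(D)=1, enqueue
  process E: level=1
    E->F: in-degree(F)=0, level(F)=2, enqueue
  process G: level=1
    G->B: in-degree(B)=1, level(B)>=2
  process D: level=1
    D->B: in-degree(B)=0, level(B)=2, enqueue
    D->C: in-degree(C)=2, level(C)>=2
  process F: level=2
    F->C: in-degree(C)=1, level(C)>=3
  process B: level=2
    B->C: in-degree(C)=0, level(C)=3, enqueue
  process C: level=3
All levels: A:0, B:2, C:3, D:1, E:1, F:2, G:1, H:0
level(B) = 2

Answer: 2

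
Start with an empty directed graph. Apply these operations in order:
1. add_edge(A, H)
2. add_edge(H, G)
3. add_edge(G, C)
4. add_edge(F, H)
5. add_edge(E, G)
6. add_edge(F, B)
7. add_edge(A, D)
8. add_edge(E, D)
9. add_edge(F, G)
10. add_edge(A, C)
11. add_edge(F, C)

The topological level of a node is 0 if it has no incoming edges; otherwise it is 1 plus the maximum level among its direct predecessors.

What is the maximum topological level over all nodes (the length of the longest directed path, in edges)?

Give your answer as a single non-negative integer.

Op 1: add_edge(A, H). Edges now: 1
Op 2: add_edge(H, G). Edges now: 2
Op 3: add_edge(G, C). Edges now: 3
Op 4: add_edge(F, H). Edges now: 4
Op 5: add_edge(E, G). Edges now: 5
Op 6: add_edge(F, B). Edges now: 6
Op 7: add_edge(A, D). Edges now: 7
Op 8: add_edge(E, D). Edges now: 8
Op 9: add_edge(F, G). Edges now: 9
Op 10: add_edge(A, C). Edges now: 10
Op 11: add_edge(F, C). Edges now: 11
Compute levels (Kahn BFS):
  sources (in-degree 0): A, E, F
  process A: level=0
    A->C: in-degree(C)=2, level(C)>=1
    A->D: in-degree(D)=1, level(D)>=1
    A->H: in-degree(H)=1, level(H)>=1
  process E: level=0
    E->D: in-degree(D)=0, level(D)=1, enqueue
    E->G: in-degree(G)=2, level(G)>=1
  process F: level=0
    F->B: in-degree(B)=0, level(B)=1, enqueue
    F->C: in-degree(C)=1, level(C)>=1
    F->G: in-degree(G)=1, level(G)>=1
    F->H: in-degree(H)=0, level(H)=1, enqueue
  process D: level=1
  process B: level=1
  process H: level=1
    H->G: in-degree(G)=0, level(G)=2, enqueue
  process G: level=2
    G->C: in-degree(C)=0, level(C)=3, enqueue
  process C: level=3
All levels: A:0, B:1, C:3, D:1, E:0, F:0, G:2, H:1
max level = 3

Answer: 3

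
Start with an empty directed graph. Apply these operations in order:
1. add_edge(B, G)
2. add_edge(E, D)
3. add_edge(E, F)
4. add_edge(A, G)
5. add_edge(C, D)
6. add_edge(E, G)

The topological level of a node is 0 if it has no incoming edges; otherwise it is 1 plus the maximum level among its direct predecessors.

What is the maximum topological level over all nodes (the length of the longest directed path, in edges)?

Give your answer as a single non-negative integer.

Answer: 1

Derivation:
Op 1: add_edge(B, G). Edges now: 1
Op 2: add_edge(E, D). Edges now: 2
Op 3: add_edge(E, F). Edges now: 3
Op 4: add_edge(A, G). Edges now: 4
Op 5: add_edge(C, D). Edges now: 5
Op 6: add_edge(E, G). Edges now: 6
Compute levels (Kahn BFS):
  sources (in-degree 0): A, B, C, E
  process A: level=0
    A->G: in-degree(G)=2, level(G)>=1
  process B: level=0
    B->G: in-degree(G)=1, level(G)>=1
  process C: level=0
    C->D: in-degree(D)=1, level(D)>=1
  process E: level=0
    E->D: in-degree(D)=0, level(D)=1, enqueue
    E->F: in-degree(F)=0, level(F)=1, enqueue
    E->G: in-degree(G)=0, level(G)=1, enqueue
  process D: level=1
  process F: level=1
  process G: level=1
All levels: A:0, B:0, C:0, D:1, E:0, F:1, G:1
max level = 1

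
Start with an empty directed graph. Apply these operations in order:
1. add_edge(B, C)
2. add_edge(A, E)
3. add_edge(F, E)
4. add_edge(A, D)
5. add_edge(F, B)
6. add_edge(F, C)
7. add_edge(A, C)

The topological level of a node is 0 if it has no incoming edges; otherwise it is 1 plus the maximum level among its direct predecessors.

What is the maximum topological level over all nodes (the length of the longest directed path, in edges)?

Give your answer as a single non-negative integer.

Answer: 2

Derivation:
Op 1: add_edge(B, C). Edges now: 1
Op 2: add_edge(A, E). Edges now: 2
Op 3: add_edge(F, E). Edges now: 3
Op 4: add_edge(A, D). Edges now: 4
Op 5: add_edge(F, B). Edges now: 5
Op 6: add_edge(F, C). Edges now: 6
Op 7: add_edge(A, C). Edges now: 7
Compute levels (Kahn BFS):
  sources (in-degree 0): A, F
  process A: level=0
    A->C: in-degree(C)=2, level(C)>=1
    A->D: in-degree(D)=0, level(D)=1, enqueue
    A->E: in-degree(E)=1, level(E)>=1
  process F: level=0
    F->B: in-degree(B)=0, level(B)=1, enqueue
    F->C: in-degree(C)=1, level(C)>=1
    F->E: in-degree(E)=0, level(E)=1, enqueue
  process D: level=1
  process B: level=1
    B->C: in-degree(C)=0, level(C)=2, enqueue
  process E: level=1
  process C: level=2
All levels: A:0, B:1, C:2, D:1, E:1, F:0
max level = 2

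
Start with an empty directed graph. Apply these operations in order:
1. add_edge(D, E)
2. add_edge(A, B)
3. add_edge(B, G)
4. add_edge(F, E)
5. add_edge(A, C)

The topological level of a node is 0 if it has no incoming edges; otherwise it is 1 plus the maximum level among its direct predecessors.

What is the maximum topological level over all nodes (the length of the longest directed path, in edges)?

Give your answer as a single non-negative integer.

Op 1: add_edge(D, E). Edges now: 1
Op 2: add_edge(A, B). Edges now: 2
Op 3: add_edge(B, G). Edges now: 3
Op 4: add_edge(F, E). Edges now: 4
Op 5: add_edge(A, C). Edges now: 5
Compute levels (Kahn BFS):
  sources (in-degree 0): A, D, F
  process A: level=0
    A->B: in-degree(B)=0, level(B)=1, enqueue
    A->C: in-degree(C)=0, level(C)=1, enqueue
  process D: level=0
    D->E: in-degree(E)=1, level(E)>=1
  process F: level=0
    F->E: in-degree(E)=0, level(E)=1, enqueue
  process B: level=1
    B->G: in-degree(G)=0, level(G)=2, enqueue
  process C: level=1
  process E: level=1
  process G: level=2
All levels: A:0, B:1, C:1, D:0, E:1, F:0, G:2
max level = 2

Answer: 2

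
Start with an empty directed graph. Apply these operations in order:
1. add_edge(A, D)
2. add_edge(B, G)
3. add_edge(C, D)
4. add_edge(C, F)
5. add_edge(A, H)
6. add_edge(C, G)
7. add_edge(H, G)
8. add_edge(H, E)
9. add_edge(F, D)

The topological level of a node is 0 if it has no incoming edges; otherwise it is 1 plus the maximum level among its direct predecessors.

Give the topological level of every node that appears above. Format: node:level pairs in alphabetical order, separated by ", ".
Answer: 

Op 1: add_edge(A, D). Edges now: 1
Op 2: add_edge(B, G). Edges now: 2
Op 3: add_edge(C, D). Edges now: 3
Op 4: add_edge(C, F). Edges now: 4
Op 5: add_edge(A, H). Edges now: 5
Op 6: add_edge(C, G). Edges now: 6
Op 7: add_edge(H, G). Edges now: 7
Op 8: add_edge(H, E). Edges now: 8
Op 9: add_edge(F, D). Edges now: 9
Compute levels (Kahn BFS):
  sources (in-degree 0): A, B, C
  process A: level=0
    A->D: in-degree(D)=2, level(D)>=1
    A->H: in-degree(H)=0, level(H)=1, enqueue
  process B: level=0
    B->G: in-degree(G)=2, level(G)>=1
  process C: level=0
    C->D: in-degree(D)=1, level(D)>=1
    C->F: in-degree(F)=0, level(F)=1, enqueue
    C->G: in-degree(G)=1, level(G)>=1
  process H: level=1
    H->E: in-degree(E)=0, level(E)=2, enqueue
    H->G: in-degree(G)=0, level(G)=2, enqueue
  process F: level=1
    F->D: in-degree(D)=0, level(D)=2, enqueue
  process E: level=2
  process G: level=2
  process D: level=2
All levels: A:0, B:0, C:0, D:2, E:2, F:1, G:2, H:1

Answer: A:0, B:0, C:0, D:2, E:2, F:1, G:2, H:1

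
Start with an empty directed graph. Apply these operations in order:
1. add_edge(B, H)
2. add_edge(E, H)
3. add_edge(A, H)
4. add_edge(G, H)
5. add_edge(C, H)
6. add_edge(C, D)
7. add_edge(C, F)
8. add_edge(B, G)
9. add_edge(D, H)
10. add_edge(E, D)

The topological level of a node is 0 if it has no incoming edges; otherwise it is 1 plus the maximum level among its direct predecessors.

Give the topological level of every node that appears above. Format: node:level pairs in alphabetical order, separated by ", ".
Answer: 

Op 1: add_edge(B, H). Edges now: 1
Op 2: add_edge(E, H). Edges now: 2
Op 3: add_edge(A, H). Edges now: 3
Op 4: add_edge(G, H). Edges now: 4
Op 5: add_edge(C, H). Edges now: 5
Op 6: add_edge(C, D). Edges now: 6
Op 7: add_edge(C, F). Edges now: 7
Op 8: add_edge(B, G). Edges now: 8
Op 9: add_edge(D, H). Edges now: 9
Op 10: add_edge(E, D). Edges now: 10
Compute levels (Kahn BFS):
  sources (in-degree 0): A, B, C, E
  process A: level=0
    A->H: in-degree(H)=5, level(H)>=1
  process B: level=0
    B->G: in-degree(G)=0, level(G)=1, enqueue
    B->H: in-degree(H)=4, level(H)>=1
  process C: level=0
    C->D: in-degree(D)=1, level(D)>=1
    C->F: in-degree(F)=0, level(F)=1, enqueue
    C->H: in-degree(H)=3, level(H)>=1
  process E: level=0
    E->D: in-degree(D)=0, level(D)=1, enqueue
    E->H: in-degree(H)=2, level(H)>=1
  process G: level=1
    G->H: in-degree(H)=1, level(H)>=2
  process F: level=1
  process D: level=1
    D->H: in-degree(H)=0, level(H)=2, enqueue
  process H: level=2
All levels: A:0, B:0, C:0, D:1, E:0, F:1, G:1, H:2

Answer: A:0, B:0, C:0, D:1, E:0, F:1, G:1, H:2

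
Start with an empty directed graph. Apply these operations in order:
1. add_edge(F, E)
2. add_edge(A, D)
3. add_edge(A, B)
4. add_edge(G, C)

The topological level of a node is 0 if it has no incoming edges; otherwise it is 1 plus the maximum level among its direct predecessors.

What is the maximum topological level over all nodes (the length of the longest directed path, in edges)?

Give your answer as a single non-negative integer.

Answer: 1

Derivation:
Op 1: add_edge(F, E). Edges now: 1
Op 2: add_edge(A, D). Edges now: 2
Op 3: add_edge(A, B). Edges now: 3
Op 4: add_edge(G, C). Edges now: 4
Compute levels (Kahn BFS):
  sources (in-degree 0): A, F, G
  process A: level=0
    A->B: in-degree(B)=0, level(B)=1, enqueue
    A->D: in-degree(D)=0, level(D)=1, enqueue
  process F: level=0
    F->E: in-degree(E)=0, level(E)=1, enqueue
  process G: level=0
    G->C: in-degree(C)=0, level(C)=1, enqueue
  process B: level=1
  process D: level=1
  process E: level=1
  process C: level=1
All levels: A:0, B:1, C:1, D:1, E:1, F:0, G:0
max level = 1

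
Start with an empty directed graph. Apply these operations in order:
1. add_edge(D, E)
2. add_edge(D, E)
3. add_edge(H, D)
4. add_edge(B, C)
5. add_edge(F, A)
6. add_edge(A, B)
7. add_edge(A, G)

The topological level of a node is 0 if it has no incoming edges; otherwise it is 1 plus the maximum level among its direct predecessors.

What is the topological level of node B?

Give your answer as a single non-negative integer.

Answer: 2

Derivation:
Op 1: add_edge(D, E). Edges now: 1
Op 2: add_edge(D, E) (duplicate, no change). Edges now: 1
Op 3: add_edge(H, D). Edges now: 2
Op 4: add_edge(B, C). Edges now: 3
Op 5: add_edge(F, A). Edges now: 4
Op 6: add_edge(A, B). Edges now: 5
Op 7: add_edge(A, G). Edges now: 6
Compute levels (Kahn BFS):
  sources (in-degree 0): F, H
  process F: level=0
    F->A: in-degree(A)=0, level(A)=1, enqueue
  process H: level=0
    H->D: in-degree(D)=0, level(D)=1, enqueue
  process A: level=1
    A->B: in-degree(B)=0, level(B)=2, enqueue
    A->G: in-degree(G)=0, level(G)=2, enqueue
  process D: level=1
    D->E: in-degree(E)=0, level(E)=2, enqueue
  process B: level=2
    B->C: in-degree(C)=0, level(C)=3, enqueue
  process G: level=2
  process E: level=2
  process C: level=3
All levels: A:1, B:2, C:3, D:1, E:2, F:0, G:2, H:0
level(B) = 2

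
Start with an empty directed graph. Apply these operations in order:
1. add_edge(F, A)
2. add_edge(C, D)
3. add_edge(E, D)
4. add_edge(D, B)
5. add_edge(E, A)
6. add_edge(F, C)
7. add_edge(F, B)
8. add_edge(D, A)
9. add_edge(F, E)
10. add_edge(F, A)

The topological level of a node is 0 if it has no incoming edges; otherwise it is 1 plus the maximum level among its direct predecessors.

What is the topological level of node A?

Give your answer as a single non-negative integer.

Answer: 3

Derivation:
Op 1: add_edge(F, A). Edges now: 1
Op 2: add_edge(C, D). Edges now: 2
Op 3: add_edge(E, D). Edges now: 3
Op 4: add_edge(D, B). Edges now: 4
Op 5: add_edge(E, A). Edges now: 5
Op 6: add_edge(F, C). Edges now: 6
Op 7: add_edge(F, B). Edges now: 7
Op 8: add_edge(D, A). Edges now: 8
Op 9: add_edge(F, E). Edges now: 9
Op 10: add_edge(F, A) (duplicate, no change). Edges now: 9
Compute levels (Kahn BFS):
  sources (in-degree 0): F
  process F: level=0
    F->A: in-degree(A)=2, level(A)>=1
    F->B: in-degree(B)=1, level(B)>=1
    F->C: in-degree(C)=0, level(C)=1, enqueue
    F->E: in-degree(E)=0, level(E)=1, enqueue
  process C: level=1
    C->D: in-degree(D)=1, level(D)>=2
  process E: level=1
    E->A: in-degree(A)=1, level(A)>=2
    E->D: in-degree(D)=0, level(D)=2, enqueue
  process D: level=2
    D->A: in-degree(A)=0, level(A)=3, enqueue
    D->B: in-degree(B)=0, level(B)=3, enqueue
  process A: level=3
  process B: level=3
All levels: A:3, B:3, C:1, D:2, E:1, F:0
level(A) = 3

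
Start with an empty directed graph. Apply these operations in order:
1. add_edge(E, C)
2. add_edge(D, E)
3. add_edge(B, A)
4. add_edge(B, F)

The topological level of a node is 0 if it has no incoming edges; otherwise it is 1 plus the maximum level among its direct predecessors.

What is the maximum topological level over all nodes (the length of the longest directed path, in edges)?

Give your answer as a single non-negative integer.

Answer: 2

Derivation:
Op 1: add_edge(E, C). Edges now: 1
Op 2: add_edge(D, E). Edges now: 2
Op 3: add_edge(B, A). Edges now: 3
Op 4: add_edge(B, F). Edges now: 4
Compute levels (Kahn BFS):
  sources (in-degree 0): B, D
  process B: level=0
    B->A: in-degree(A)=0, level(A)=1, enqueue
    B->F: in-degree(F)=0, level(F)=1, enqueue
  process D: level=0
    D->E: in-degree(E)=0, level(E)=1, enqueue
  process A: level=1
  process F: level=1
  process E: level=1
    E->C: in-degree(C)=0, level(C)=2, enqueue
  process C: level=2
All levels: A:1, B:0, C:2, D:0, E:1, F:1
max level = 2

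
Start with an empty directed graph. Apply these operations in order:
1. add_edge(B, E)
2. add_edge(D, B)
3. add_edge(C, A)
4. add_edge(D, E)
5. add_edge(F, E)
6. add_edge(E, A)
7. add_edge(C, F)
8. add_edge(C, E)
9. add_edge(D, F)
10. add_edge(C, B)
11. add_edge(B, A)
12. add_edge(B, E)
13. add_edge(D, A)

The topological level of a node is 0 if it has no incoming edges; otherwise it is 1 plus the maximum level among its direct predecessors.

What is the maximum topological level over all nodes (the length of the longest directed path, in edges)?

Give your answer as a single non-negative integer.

Answer: 3

Derivation:
Op 1: add_edge(B, E). Edges now: 1
Op 2: add_edge(D, B). Edges now: 2
Op 3: add_edge(C, A). Edges now: 3
Op 4: add_edge(D, E). Edges now: 4
Op 5: add_edge(F, E). Edges now: 5
Op 6: add_edge(E, A). Edges now: 6
Op 7: add_edge(C, F). Edges now: 7
Op 8: add_edge(C, E). Edges now: 8
Op 9: add_edge(D, F). Edges now: 9
Op 10: add_edge(C, B). Edges now: 10
Op 11: add_edge(B, A). Edges now: 11
Op 12: add_edge(B, E) (duplicate, no change). Edges now: 11
Op 13: add_edge(D, A). Edges now: 12
Compute levels (Kahn BFS):
  sources (in-degree 0): C, D
  process C: level=0
    C->A: in-degree(A)=3, level(A)>=1
    C->B: in-degree(B)=1, level(B)>=1
    C->E: in-degree(E)=3, level(E)>=1
    C->F: in-degree(F)=1, level(F)>=1
  process D: level=0
    D->A: in-degree(A)=2, level(A)>=1
    D->B: in-degree(B)=0, level(B)=1, enqueue
    D->E: in-degree(E)=2, level(E)>=1
    D->F: in-degree(F)=0, level(F)=1, enqueue
  process B: level=1
    B->A: in-degree(A)=1, level(A)>=2
    B->E: in-degree(E)=1, level(E)>=2
  process F: level=1
    F->E: in-degree(E)=0, level(E)=2, enqueue
  process E: level=2
    E->A: in-degree(A)=0, level(A)=3, enqueue
  process A: level=3
All levels: A:3, B:1, C:0, D:0, E:2, F:1
max level = 3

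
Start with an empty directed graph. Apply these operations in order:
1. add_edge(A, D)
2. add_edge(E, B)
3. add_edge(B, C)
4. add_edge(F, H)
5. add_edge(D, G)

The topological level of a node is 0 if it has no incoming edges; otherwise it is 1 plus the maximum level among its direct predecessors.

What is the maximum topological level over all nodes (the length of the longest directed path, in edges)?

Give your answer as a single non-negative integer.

Answer: 2

Derivation:
Op 1: add_edge(A, D). Edges now: 1
Op 2: add_edge(E, B). Edges now: 2
Op 3: add_edge(B, C). Edges now: 3
Op 4: add_edge(F, H). Edges now: 4
Op 5: add_edge(D, G). Edges now: 5
Compute levels (Kahn BFS):
  sources (in-degree 0): A, E, F
  process A: level=0
    A->D: in-degree(D)=0, level(D)=1, enqueue
  process E: level=0
    E->B: in-degree(B)=0, level(B)=1, enqueue
  process F: level=0
    F->H: in-degree(H)=0, level(H)=1, enqueue
  process D: level=1
    D->G: in-degree(G)=0, level(G)=2, enqueue
  process B: level=1
    B->C: in-degree(C)=0, level(C)=2, enqueue
  process H: level=1
  process G: level=2
  process C: level=2
All levels: A:0, B:1, C:2, D:1, E:0, F:0, G:2, H:1
max level = 2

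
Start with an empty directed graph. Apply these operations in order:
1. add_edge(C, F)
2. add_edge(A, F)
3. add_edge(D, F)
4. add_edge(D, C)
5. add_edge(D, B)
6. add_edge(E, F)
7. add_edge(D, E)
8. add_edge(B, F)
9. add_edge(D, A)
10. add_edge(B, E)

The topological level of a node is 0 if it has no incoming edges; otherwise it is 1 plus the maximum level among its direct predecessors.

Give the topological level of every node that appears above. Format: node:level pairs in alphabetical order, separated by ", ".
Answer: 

Answer: A:1, B:1, C:1, D:0, E:2, F:3

Derivation:
Op 1: add_edge(C, F). Edges now: 1
Op 2: add_edge(A, F). Edges now: 2
Op 3: add_edge(D, F). Edges now: 3
Op 4: add_edge(D, C). Edges now: 4
Op 5: add_edge(D, B). Edges now: 5
Op 6: add_edge(E, F). Edges now: 6
Op 7: add_edge(D, E). Edges now: 7
Op 8: add_edge(B, F). Edges now: 8
Op 9: add_edge(D, A). Edges now: 9
Op 10: add_edge(B, E). Edges now: 10
Compute levels (Kahn BFS):
  sources (in-degree 0): D
  process D: level=0
    D->A: in-degree(A)=0, level(A)=1, enqueue
    D->B: in-degree(B)=0, level(B)=1, enqueue
    D->C: in-degree(C)=0, level(C)=1, enqueue
    D->E: in-degree(E)=1, level(E)>=1
    D->F: in-degree(F)=4, level(F)>=1
  process A: level=1
    A->F: in-degree(F)=3, level(F)>=2
  process B: level=1
    B->E: in-degree(E)=0, level(E)=2, enqueue
    B->F: in-degree(F)=2, level(F)>=2
  process C: level=1
    C->F: in-degree(F)=1, level(F)>=2
  process E: level=2
    E->F: in-degree(F)=0, level(F)=3, enqueue
  process F: level=3
All levels: A:1, B:1, C:1, D:0, E:2, F:3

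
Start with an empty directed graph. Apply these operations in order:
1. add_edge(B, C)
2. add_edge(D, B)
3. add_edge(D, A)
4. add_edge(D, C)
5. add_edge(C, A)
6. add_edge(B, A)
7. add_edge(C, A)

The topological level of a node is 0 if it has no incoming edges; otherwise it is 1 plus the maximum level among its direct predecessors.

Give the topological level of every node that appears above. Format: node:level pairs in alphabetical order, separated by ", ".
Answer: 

Op 1: add_edge(B, C). Edges now: 1
Op 2: add_edge(D, B). Edges now: 2
Op 3: add_edge(D, A). Edges now: 3
Op 4: add_edge(D, C). Edges now: 4
Op 5: add_edge(C, A). Edges now: 5
Op 6: add_edge(B, A). Edges now: 6
Op 7: add_edge(C, A) (duplicate, no change). Edges now: 6
Compute levels (Kahn BFS):
  sources (in-degree 0): D
  process D: level=0
    D->A: in-degree(A)=2, level(A)>=1
    D->B: in-degree(B)=0, level(B)=1, enqueue
    D->C: in-degree(C)=1, level(C)>=1
  process B: level=1
    B->A: in-degree(A)=1, level(A)>=2
    B->C: in-degree(C)=0, level(C)=2, enqueue
  process C: level=2
    C->A: in-degree(A)=0, level(A)=3, enqueue
  process A: level=3
All levels: A:3, B:1, C:2, D:0

Answer: A:3, B:1, C:2, D:0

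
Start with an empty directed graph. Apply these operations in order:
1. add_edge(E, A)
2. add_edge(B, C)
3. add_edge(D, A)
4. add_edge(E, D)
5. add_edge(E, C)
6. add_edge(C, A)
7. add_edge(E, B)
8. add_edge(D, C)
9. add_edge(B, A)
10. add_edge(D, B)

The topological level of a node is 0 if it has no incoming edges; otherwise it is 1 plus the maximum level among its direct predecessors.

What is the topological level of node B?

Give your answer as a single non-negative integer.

Op 1: add_edge(E, A). Edges now: 1
Op 2: add_edge(B, C). Edges now: 2
Op 3: add_edge(D, A). Edges now: 3
Op 4: add_edge(E, D). Edges now: 4
Op 5: add_edge(E, C). Edges now: 5
Op 6: add_edge(C, A). Edges now: 6
Op 7: add_edge(E, B). Edges now: 7
Op 8: add_edge(D, C). Edges now: 8
Op 9: add_edge(B, A). Edges now: 9
Op 10: add_edge(D, B). Edges now: 10
Compute levels (Kahn BFS):
  sources (in-degree 0): E
  process E: level=0
    E->A: in-degree(A)=3, level(A)>=1
    E->B: in-degree(B)=1, level(B)>=1
    E->C: in-degree(C)=2, level(C)>=1
    E->D: in-degree(D)=0, level(D)=1, enqueue
  process D: level=1
    D->A: in-degree(A)=2, level(A)>=2
    D->B: in-degree(B)=0, level(B)=2, enqueue
    D->C: in-degree(C)=1, level(C)>=2
  process B: level=2
    B->A: in-degree(A)=1, level(A)>=3
    B->C: in-degree(C)=0, level(C)=3, enqueue
  process C: level=3
    C->A: in-degree(A)=0, level(A)=4, enqueue
  process A: level=4
All levels: A:4, B:2, C:3, D:1, E:0
level(B) = 2

Answer: 2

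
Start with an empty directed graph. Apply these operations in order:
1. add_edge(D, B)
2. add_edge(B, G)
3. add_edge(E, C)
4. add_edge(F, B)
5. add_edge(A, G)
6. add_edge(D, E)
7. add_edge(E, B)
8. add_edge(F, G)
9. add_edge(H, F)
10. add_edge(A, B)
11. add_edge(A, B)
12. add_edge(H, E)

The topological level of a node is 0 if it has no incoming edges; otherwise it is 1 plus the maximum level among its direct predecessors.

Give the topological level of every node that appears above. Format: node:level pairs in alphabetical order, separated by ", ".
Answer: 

Op 1: add_edge(D, B). Edges now: 1
Op 2: add_edge(B, G). Edges now: 2
Op 3: add_edge(E, C). Edges now: 3
Op 4: add_edge(F, B). Edges now: 4
Op 5: add_edge(A, G). Edges now: 5
Op 6: add_edge(D, E). Edges now: 6
Op 7: add_edge(E, B). Edges now: 7
Op 8: add_edge(F, G). Edges now: 8
Op 9: add_edge(H, F). Edges now: 9
Op 10: add_edge(A, B). Edges now: 10
Op 11: add_edge(A, B) (duplicate, no change). Edges now: 10
Op 12: add_edge(H, E). Edges now: 11
Compute levels (Kahn BFS):
  sources (in-degree 0): A, D, H
  process A: level=0
    A->B: in-degree(B)=3, level(B)>=1
    A->G: in-degree(G)=2, level(G)>=1
  process D: level=0
    D->B: in-degree(B)=2, level(B)>=1
    D->E: in-degree(E)=1, level(E)>=1
  process H: level=0
    H->E: in-degree(E)=0, level(E)=1, enqueue
    H->F: in-degree(F)=0, level(F)=1, enqueue
  process E: level=1
    E->B: in-degree(B)=1, level(B)>=2
    E->C: in-degree(C)=0, level(C)=2, enqueue
  process F: level=1
    F->B: in-degree(B)=0, level(B)=2, enqueue
    F->G: in-degree(G)=1, level(G)>=2
  process C: level=2
  process B: level=2
    B->G: in-degree(G)=0, level(G)=3, enqueue
  process G: level=3
All levels: A:0, B:2, C:2, D:0, E:1, F:1, G:3, H:0

Answer: A:0, B:2, C:2, D:0, E:1, F:1, G:3, H:0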